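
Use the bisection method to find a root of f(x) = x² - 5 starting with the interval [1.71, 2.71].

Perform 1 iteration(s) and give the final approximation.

f(x) = x² - 5
Initial interval: [1.71, 2.71]

Iteration 1:
  c_1 = (1.710000 + 2.710000)/2 = 2.210000
  f(c_1) = f(2.210000) = -0.115900
  f(a) × f(c) ≥ 0, new interval: [2.210000, 2.710000]

After 1 iteration(s), the approximation is c_1 = 2.210000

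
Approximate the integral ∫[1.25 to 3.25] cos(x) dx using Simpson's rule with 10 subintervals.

f(x) = cos(x)
a = 1.25, b = 3.25, n = 10
h = (b - a)/n = 0.200000

Simpson's rule: (h/3)[f(x₀) + 4f(x₁) + 2f(x₂) + ... + f(xₙ)]

x_0 = 1.2500, f(x_0) = 0.315322, coefficient = 1
x_1 = 1.4500, f(x_1) = 0.120503, coefficient = 4
x_2 = 1.6500, f(x_2) = -0.079121, coefficient = 2
x_3 = 1.8500, f(x_3) = -0.275590, coefficient = 4
x_4 = 2.0500, f(x_4) = -0.461073, coefficient = 2
x_5 = 2.2500, f(x_5) = -0.628174, coefficient = 4
x_6 = 2.4500, f(x_6) = -0.770231, coefficient = 2
x_7 = 2.6500, f(x_7) = -0.881582, coefficient = 4
x_8 = 2.8500, f(x_8) = -0.957787, coefficient = 2
x_9 = 3.0500, f(x_9) = -0.995808, coefficient = 4
x_10 = 3.2500, f(x_10) = -0.994130, coefficient = 1

I ≈ (0.200000/3) × -15.857838 = -1.057189
Exact value: -1.057180
Error: 0.000009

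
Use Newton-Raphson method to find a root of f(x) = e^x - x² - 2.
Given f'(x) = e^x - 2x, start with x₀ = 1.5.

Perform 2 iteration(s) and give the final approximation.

f(x) = e^x - x² - 2
f'(x) = e^x - 2x
x₀ = 1.5

Newton-Raphson formula: x_{n+1} = x_n - f(x_n)/f'(x_n)

Iteration 1:
  f(1.500000) = 0.231689
  f'(1.500000) = 1.481689
  x_1 = 1.500000 - 0.231689/1.481689 = 1.343632
Iteration 2:
  f(1.343632) = 0.027592
  f'(1.343632) = 1.145675
  x_2 = 1.343632 - 0.027592/1.145675 = 1.319548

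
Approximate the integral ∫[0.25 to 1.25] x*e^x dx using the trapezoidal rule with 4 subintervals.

f(x) = x*e^x
a = 0.25, b = 1.25, n = 4
h = (b - a)/n = 0.250000

Trapezoidal rule: (h/2)[f(x₀) + 2f(x₁) + 2f(x₂) + ... + f(xₙ)]

x_0 = 0.2500, f(x_0) = 0.321006, coefficient = 1
x_1 = 0.5000, f(x_1) = 0.824361, coefficient = 2
x_2 = 0.7500, f(x_2) = 1.587750, coefficient = 2
x_3 = 1.0000, f(x_3) = 2.718282, coefficient = 2
x_4 = 1.2500, f(x_4) = 4.362929, coefficient = 1

I ≈ (0.250000/2) × 14.944720 = 1.868090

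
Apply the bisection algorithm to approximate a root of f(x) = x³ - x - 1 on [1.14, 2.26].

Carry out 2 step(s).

f(x) = x³ - x - 1
Initial interval: [1.14, 2.26]

Iteration 1:
  c_1 = (1.140000 + 2.260000)/2 = 1.700000
  f(c_1) = f(1.700000) = 2.213000
  f(a) × f(c) < 0, new interval: [1.140000, 1.700000]
Iteration 2:
  c_2 = (1.140000 + 1.700000)/2 = 1.420000
  f(c_2) = f(1.420000) = 0.443288
  f(a) × f(c) < 0, new interval: [1.140000, 1.420000]

After 2 iteration(s), the approximation is c_2 = 1.420000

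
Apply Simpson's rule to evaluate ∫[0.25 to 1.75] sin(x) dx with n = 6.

f(x) = sin(x)
a = 0.25, b = 1.75, n = 6
h = (b - a)/n = 0.250000

Simpson's rule: (h/3)[f(x₀) + 4f(x₁) + 2f(x₂) + ... + f(xₙ)]

x_0 = 0.2500, f(x_0) = 0.247404, coefficient = 1
x_1 = 0.5000, f(x_1) = 0.479426, coefficient = 4
x_2 = 0.7500, f(x_2) = 0.681639, coefficient = 2
x_3 = 1.0000, f(x_3) = 0.841471, coefficient = 4
x_4 = 1.2500, f(x_4) = 0.948985, coefficient = 2
x_5 = 1.5000, f(x_5) = 0.997495, coefficient = 4
x_6 = 1.7500, f(x_6) = 0.983986, coefficient = 1

I ≈ (0.250000/3) × 13.766203 = 1.147184
Exact value: 1.147158
Error: 0.000025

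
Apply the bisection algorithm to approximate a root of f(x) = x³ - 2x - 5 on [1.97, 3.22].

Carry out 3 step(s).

f(x) = x³ - 2x - 5
Initial interval: [1.97, 3.22]

Iteration 1:
  c_1 = (1.970000 + 3.220000)/2 = 2.595000
  f(c_1) = f(2.595000) = 7.284795
  f(a) × f(c) < 0, new interval: [1.970000, 2.595000]
Iteration 2:
  c_2 = (1.970000 + 2.595000)/2 = 2.282500
  f(c_2) = f(2.282500) = 2.326383
  f(a) × f(c) < 0, new interval: [1.970000, 2.282500]
Iteration 3:
  c_3 = (1.970000 + 2.282500)/2 = 2.126250
  f(c_3) = f(2.126250) = 0.360147
  f(a) × f(c) < 0, new interval: [1.970000, 2.126250]

After 3 iteration(s), the approximation is c_3 = 2.126250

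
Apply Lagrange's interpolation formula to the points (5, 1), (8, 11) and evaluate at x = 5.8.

Lagrange interpolation formula:
P(x) = Σ yᵢ × Lᵢ(x)
where Lᵢ(x) = Π_{j≠i} (x - xⱼ)/(xᵢ - xⱼ)

L_0(5.8) = (5.8 - 8)/(5 - 8) = 0.733333
L_1(5.8) = (5.8 - 5)/(8 - 5) = 0.266667

P(5.8) = 1×L_0(5.8) + 11×L_1(5.8)
P(5.8) = 3.666667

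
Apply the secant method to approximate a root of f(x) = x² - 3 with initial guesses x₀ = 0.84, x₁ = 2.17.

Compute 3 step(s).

f(x) = x² - 3
x₀ = 0.84, x₁ = 2.17

Secant formula: x_{n+1} = x_n - f(x_n)(x_n - x_{n-1})/(f(x_n) - f(x_{n-1}))

Iteration 1:
  f(0.840000) = -2.294400
  f(2.170000) = 1.708900
  x_2 = 2.170000 - 1.708900×(2.170000 - 0.840000)/(1.708900 - (-2.294400))
       = 1.602259
Iteration 2:
  f(2.170000) = 1.708900
  f(1.602259) = -0.432766
  x_3 = 1.602259 - (-0.432766)×(1.602259 - 2.170000)/(-0.432766 - 1.708900)
       = 1.716982
Iteration 3:
  f(1.602259) = -0.432766
  f(1.716982) = -0.051972
  x_4 = 1.716982 - (-0.051972)×(1.716982 - 1.602259)/(-0.051972 - (-0.432766))
       = 1.732640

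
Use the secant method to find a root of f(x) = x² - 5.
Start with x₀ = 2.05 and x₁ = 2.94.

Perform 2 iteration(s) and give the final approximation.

f(x) = x² - 5
x₀ = 2.05, x₁ = 2.94

Secant formula: x_{n+1} = x_n - f(x_n)(x_n - x_{n-1})/(f(x_n) - f(x_{n-1}))

Iteration 1:
  f(2.050000) = -0.797500
  f(2.940000) = 3.643600
  x_2 = 2.940000 - 3.643600×(2.940000 - 2.050000)/(3.643600 - (-0.797500))
       = 2.209820
Iteration 2:
  f(2.940000) = 3.643600
  f(2.209820) = -0.116697
  x_3 = 2.209820 - (-0.116697)×(2.209820 - 2.940000)/(-0.116697 - 3.643600)
       = 2.232480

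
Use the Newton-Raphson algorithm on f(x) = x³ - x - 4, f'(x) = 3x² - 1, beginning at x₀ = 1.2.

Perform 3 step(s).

f(x) = x³ - x - 4
f'(x) = 3x² - 1
x₀ = 1.2

Newton-Raphson formula: x_{n+1} = x_n - f(x_n)/f'(x_n)

Iteration 1:
  f(1.200000) = -3.472000
  f'(1.200000) = 3.320000
  x_1 = 1.200000 - (-3.472000)/3.320000 = 2.245783
Iteration 2:
  f(2.245783) = 5.080918
  f'(2.245783) = 14.130626
  x_2 = 2.245783 - 5.080918/14.130626 = 1.886215
Iteration 3:
  f(1.886215) = 0.824577
  f'(1.886215) = 9.673425
  x_3 = 1.886215 - 0.824577/9.673425 = 1.800974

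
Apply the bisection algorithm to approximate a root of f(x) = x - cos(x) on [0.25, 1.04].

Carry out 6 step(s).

f(x) = x - cos(x)
Initial interval: [0.25, 1.04]

Iteration 1:
  c_1 = (0.250000 + 1.040000)/2 = 0.645000
  f(c_1) = f(0.645000) = -0.154100
  f(a) × f(c) ≥ 0, new interval: [0.645000, 1.040000]
Iteration 2:
  c_2 = (0.645000 + 1.040000)/2 = 0.842500
  f(c_2) = f(0.842500) = 0.176901
  f(a) × f(c) < 0, new interval: [0.645000, 0.842500]
Iteration 3:
  c_3 = (0.645000 + 0.842500)/2 = 0.743750
  f(c_3) = f(0.743750) = 0.007815
  f(a) × f(c) < 0, new interval: [0.645000, 0.743750]
Iteration 4:
  c_4 = (0.645000 + 0.743750)/2 = 0.694375
  f(c_4) = f(0.694375) = -0.074079
  f(a) × f(c) ≥ 0, new interval: [0.694375, 0.743750]
Iteration 5:
  c_5 = (0.694375 + 0.743750)/2 = 0.719062
  f(c_5) = f(0.719062) = -0.033361
  f(a) × f(c) ≥ 0, new interval: [0.719062, 0.743750]
Iteration 6:
  c_6 = (0.719062 + 0.743750)/2 = 0.731406
  f(c_6) = f(0.731406) = -0.012830
  f(a) × f(c) ≥ 0, new interval: [0.731406, 0.743750]

After 6 iteration(s), the approximation is c_6 = 0.731406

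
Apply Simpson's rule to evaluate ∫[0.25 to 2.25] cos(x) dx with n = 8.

f(x) = cos(x)
a = 0.25, b = 2.25, n = 8
h = (b - a)/n = 0.250000

Simpson's rule: (h/3)[f(x₀) + 4f(x₁) + 2f(x₂) + ... + f(xₙ)]

x_0 = 0.2500, f(x_0) = 0.968912, coefficient = 1
x_1 = 0.5000, f(x_1) = 0.877583, coefficient = 4
x_2 = 0.7500, f(x_2) = 0.731689, coefficient = 2
x_3 = 1.0000, f(x_3) = 0.540302, coefficient = 4
x_4 = 1.2500, f(x_4) = 0.315322, coefficient = 2
x_5 = 1.5000, f(x_5) = 0.070737, coefficient = 4
x_6 = 1.7500, f(x_6) = -0.178246, coefficient = 2
x_7 = 2.0000, f(x_7) = -0.416147, coefficient = 4
x_8 = 2.2500, f(x_8) = -0.628174, coefficient = 1

I ≈ (0.250000/3) × 6.368170 = 0.530681
Exact value: 0.530669
Error: 0.000012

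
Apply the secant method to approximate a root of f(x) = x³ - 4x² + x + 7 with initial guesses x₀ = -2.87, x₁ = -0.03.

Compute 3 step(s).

f(x) = x³ - 4x² + x + 7
x₀ = -2.87, x₁ = -0.03

Secant formula: x_{n+1} = x_n - f(x_n)(x_n - x_{n-1})/(f(x_n) - f(x_{n-1}))

Iteration 1:
  f(-2.870000) = -52.457503
  f(-0.030000) = 6.966373
  x_2 = -0.030000 - 6.966373×(-0.030000 - (-2.870000))/(6.966373 - (-52.457503))
       = -0.362939
Iteration 2:
  f(-0.030000) = 6.966373
  f(-0.362939) = 6.062356
  x_3 = -0.362939 - 6.062356×(-0.362939 - (-0.030000))/(6.062356 - 6.966373)
       = -2.595631
Iteration 3:
  f(-0.362939) = 6.062356
  f(-2.595631) = -40.032384
  x_4 = -2.595631 - (-40.032384)×(-2.595631 - (-0.362939))/(-40.032384 - 6.062356)
       = -0.656581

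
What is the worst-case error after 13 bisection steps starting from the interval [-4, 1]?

Bisection error bound: |error| ≤ (b-a)/2^n
|error| ≤ (1 - (-4))/2^13 = 5/2^13
|error| ≤ 0.0006103516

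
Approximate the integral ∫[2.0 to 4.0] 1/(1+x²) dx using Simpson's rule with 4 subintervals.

f(x) = 1/(1+x²)
a = 2.0, b = 4.0, n = 4
h = (b - a)/n = 0.500000

Simpson's rule: (h/3)[f(x₀) + 4f(x₁) + 2f(x₂) + ... + f(xₙ)]

x_0 = 2.0000, f(x_0) = 0.200000, coefficient = 1
x_1 = 2.5000, f(x_1) = 0.137931, coefficient = 4
x_2 = 3.0000, f(x_2) = 0.100000, coefficient = 2
x_3 = 3.5000, f(x_3) = 0.075472, coefficient = 4
x_4 = 4.0000, f(x_4) = 0.058824, coefficient = 1

I ≈ (0.500000/3) × 1.312434 = 0.218739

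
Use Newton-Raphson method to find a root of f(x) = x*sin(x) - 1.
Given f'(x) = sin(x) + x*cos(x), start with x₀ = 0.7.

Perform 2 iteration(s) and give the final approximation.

f(x) = x*sin(x) - 1
f'(x) = sin(x) + x*cos(x)
x₀ = 0.7

Newton-Raphson formula: x_{n+1} = x_n - f(x_n)/f'(x_n)

Iteration 1:
  f(0.700000) = -0.549048
  f'(0.700000) = 1.179607
  x_1 = 0.700000 - (-0.549048)/1.179607 = 1.165450
Iteration 2:
  f(1.165450) = 0.071008
  f'(1.165450) = 1.378546
  x_2 = 1.165450 - 0.071008/1.378546 = 1.113940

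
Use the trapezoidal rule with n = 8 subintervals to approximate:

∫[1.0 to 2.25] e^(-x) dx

f(x) = e^(-x)
a = 1.0, b = 2.25, n = 8
h = (b - a)/n = 0.156250

Trapezoidal rule: (h/2)[f(x₀) + 2f(x₁) + 2f(x₂) + ... + f(xₙ)]

x_0 = 1.0000, f(x_0) = 0.367879, coefficient = 1
x_1 = 1.1562, f(x_1) = 0.314664, coefficient = 2
x_2 = 1.3125, f(x_2) = 0.269146, coefficient = 2
x_3 = 1.4688, f(x_3) = 0.230213, coefficient = 2
x_4 = 1.6250, f(x_4) = 0.196912, coefficient = 2
x_5 = 1.7812, f(x_5) = 0.168427, coefficient = 2
x_6 = 1.9375, f(x_6) = 0.144064, coefficient = 2
x_7 = 2.0938, f(x_7) = 0.123224, coefficient = 2
x_8 = 2.2500, f(x_8) = 0.105399, coefficient = 1

I ≈ (0.156250/2) × 3.366579 = 0.263014
Exact value: 0.262480
Error: 0.000534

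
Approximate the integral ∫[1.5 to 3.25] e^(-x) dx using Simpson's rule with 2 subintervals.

f(x) = e^(-x)
a = 1.5, b = 3.25, n = 2
h = (b - a)/n = 0.875000

Simpson's rule: (h/3)[f(x₀) + 4f(x₁) + 2f(x₂) + ... + f(xₙ)]

x_0 = 1.5000, f(x_0) = 0.223130, coefficient = 1
x_1 = 2.3750, f(x_1) = 0.093014, coefficient = 4
x_2 = 3.2500, f(x_2) = 0.038774, coefficient = 1

I ≈ (0.875000/3) × 0.633962 = 0.184906
Exact value: 0.184356
Error: 0.000550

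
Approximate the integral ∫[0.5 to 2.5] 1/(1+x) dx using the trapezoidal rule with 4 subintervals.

f(x) = 1/(1+x)
a = 0.5, b = 2.5, n = 4
h = (b - a)/n = 0.500000

Trapezoidal rule: (h/2)[f(x₀) + 2f(x₁) + 2f(x₂) + ... + f(xₙ)]

x_0 = 0.5000, f(x_0) = 0.666667, coefficient = 1
x_1 = 1.0000, f(x_1) = 0.500000, coefficient = 2
x_2 = 1.5000, f(x_2) = 0.400000, coefficient = 2
x_3 = 2.0000, f(x_3) = 0.333333, coefficient = 2
x_4 = 2.5000, f(x_4) = 0.285714, coefficient = 1

I ≈ (0.500000/2) × 3.419048 = 0.854762
Exact value: 0.847298
Error: 0.007464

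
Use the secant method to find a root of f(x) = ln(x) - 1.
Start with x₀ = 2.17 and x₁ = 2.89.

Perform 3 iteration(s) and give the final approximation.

f(x) = ln(x) - 1
x₀ = 2.17, x₁ = 2.89

Secant formula: x_{n+1} = x_n - f(x_n)(x_n - x_{n-1})/(f(x_n) - f(x_{n-1}))

Iteration 1:
  f(2.170000) = -0.225273
  f(2.890000) = 0.061257
  x_2 = 2.890000 - 0.061257×(2.890000 - 2.170000)/(0.061257 - (-0.225273))
       = 2.736073
Iteration 2:
  f(2.890000) = 0.061257
  f(2.736073) = 0.006524
  x_3 = 2.736073 - 0.006524×(2.736073 - 2.890000)/(0.006524 - 0.061257)
       = 2.717726
Iteration 3:
  f(2.736073) = 0.006524
  f(2.717726) = -0.000204
  x_4 = 2.717726 - (-0.000204)×(2.717726 - 2.736073)/(-0.000204 - 0.006524)
       = 2.718284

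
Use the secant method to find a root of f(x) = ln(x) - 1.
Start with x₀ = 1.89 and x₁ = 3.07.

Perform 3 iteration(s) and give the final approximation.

f(x) = ln(x) - 1
x₀ = 1.89, x₁ = 3.07

Secant formula: x_{n+1} = x_n - f(x_n)(x_n - x_{n-1})/(f(x_n) - f(x_{n-1}))

Iteration 1:
  f(1.890000) = -0.363423
  f(3.070000) = 0.121678
  x_2 = 3.070000 - 0.121678×(3.070000 - 1.890000)/(0.121678 - (-0.363423))
       = 2.774021
Iteration 2:
  f(3.070000) = 0.121678
  f(2.774021) = 0.020298
  x_3 = 2.774021 - 0.020298×(2.774021 - 3.070000)/(0.020298 - 0.121678)
       = 2.714761
Iteration 3:
  f(2.774021) = 0.020298
  f(2.714761) = -0.001296
  x_4 = 2.714761 - (-0.001296)×(2.714761 - 2.774021)/(-0.001296 - 0.020298)
       = 2.718318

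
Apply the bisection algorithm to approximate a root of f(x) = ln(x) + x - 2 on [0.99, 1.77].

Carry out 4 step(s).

f(x) = ln(x) + x - 2
Initial interval: [0.99, 1.77]

Iteration 1:
  c_1 = (0.990000 + 1.770000)/2 = 1.380000
  f(c_1) = f(1.380000) = -0.297917
  f(a) × f(c) ≥ 0, new interval: [1.380000, 1.770000]
Iteration 2:
  c_2 = (1.380000 + 1.770000)/2 = 1.575000
  f(c_2) = f(1.575000) = 0.029255
  f(a) × f(c) < 0, new interval: [1.380000, 1.575000]
Iteration 3:
  c_3 = (1.380000 + 1.575000)/2 = 1.477500
  f(c_3) = f(1.477500) = -0.132149
  f(a) × f(c) ≥ 0, new interval: [1.477500, 1.575000]
Iteration 4:
  c_4 = (1.477500 + 1.575000)/2 = 1.526250
  f(c_4) = f(1.526250) = -0.050936
  f(a) × f(c) ≥ 0, new interval: [1.526250, 1.575000]

After 4 iteration(s), the approximation is c_4 = 1.526250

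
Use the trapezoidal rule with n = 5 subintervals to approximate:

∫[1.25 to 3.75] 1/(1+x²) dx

f(x) = 1/(1+x²)
a = 1.25, b = 3.75, n = 5
h = (b - a)/n = 0.500000

Trapezoidal rule: (h/2)[f(x₀) + 2f(x₁) + 2f(x₂) + ... + f(xₙ)]

x_0 = 1.2500, f(x_0) = 0.390244, coefficient = 1
x_1 = 1.7500, f(x_1) = 0.246154, coefficient = 2
x_2 = 2.2500, f(x_2) = 0.164948, coefficient = 2
x_3 = 2.7500, f(x_3) = 0.116788, coefficient = 2
x_4 = 3.2500, f(x_4) = 0.086486, coefficient = 2
x_5 = 3.7500, f(x_5) = 0.066390, coefficient = 1

I ≈ (0.500000/2) × 1.685388 = 0.421347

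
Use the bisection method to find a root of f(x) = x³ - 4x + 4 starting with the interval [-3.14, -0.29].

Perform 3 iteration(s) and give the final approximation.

f(x) = x³ - 4x + 4
Initial interval: [-3.14, -0.29]

Iteration 1:
  c_1 = (-3.140000 + (-0.290000))/2 = -1.715000
  f(c_1) = f(-1.715000) = 5.815799
  f(a) × f(c) < 0, new interval: [-3.140000, -1.715000]
Iteration 2:
  c_2 = (-3.140000 + (-1.715000))/2 = -2.427500
  f(c_2) = f(-2.427500) = -0.594666
  f(a) × f(c) ≥ 0, new interval: [-2.427500, -1.715000]
Iteration 3:
  c_3 = (-2.427500 + (-1.715000))/2 = -2.071250
  f(c_3) = f(-2.071250) = 3.399179
  f(a) × f(c) < 0, new interval: [-2.427500, -2.071250]

After 3 iteration(s), the approximation is c_3 = -2.071250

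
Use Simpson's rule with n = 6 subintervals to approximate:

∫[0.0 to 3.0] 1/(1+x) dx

f(x) = 1/(1+x)
a = 0.0, b = 3.0, n = 6
h = (b - a)/n = 0.500000

Simpson's rule: (h/3)[f(x₀) + 4f(x₁) + 2f(x₂) + ... + f(xₙ)]

x_0 = 0.0000, f(x_0) = 1.000000, coefficient = 1
x_1 = 0.5000, f(x_1) = 0.666667, coefficient = 4
x_2 = 1.0000, f(x_2) = 0.500000, coefficient = 2
x_3 = 1.5000, f(x_3) = 0.400000, coefficient = 4
x_4 = 2.0000, f(x_4) = 0.333333, coefficient = 2
x_5 = 2.5000, f(x_5) = 0.285714, coefficient = 4
x_6 = 3.0000, f(x_6) = 0.250000, coefficient = 1

I ≈ (0.500000/3) × 8.326190 = 1.387698
Exact value: 1.386294
Error: 0.001404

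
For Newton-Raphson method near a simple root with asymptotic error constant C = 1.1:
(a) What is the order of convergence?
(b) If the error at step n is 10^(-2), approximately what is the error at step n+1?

(a) Newton-Raphson has quadratic (order 2) convergence near simple roots.
    This means |e_{n+1}| ≈ C|e_n|².

(b) With |e_n| = 10^(-2) and C = 1.1:
    |e_{n+1}| ≈ 1.1 × (10^(-2))² = 1.1 × 10^(-4)

(a) 2 (quadratic); (b) |e_{n+1}| ≈ 1.100e-04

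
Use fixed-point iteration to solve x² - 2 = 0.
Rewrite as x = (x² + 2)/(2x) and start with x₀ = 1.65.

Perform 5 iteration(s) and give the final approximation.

Equation: x² - 2 = 0
Fixed-point form: x = (x² + 2)/(2x)
x₀ = 1.65

x_1 = g(1.650000) = 1.431061
x_2 = g(1.431061) = 1.414313
x_3 = g(1.414313) = 1.414214
x_4 = g(1.414214) = 1.414214
x_5 = g(1.414214) = 1.414214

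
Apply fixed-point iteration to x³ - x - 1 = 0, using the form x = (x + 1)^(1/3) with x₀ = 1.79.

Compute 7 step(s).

Equation: x³ - x - 1 = 0
Fixed-point form: x = (x + 1)^(1/3)
x₀ = 1.79

x_1 = g(1.790000) = 1.407780
x_2 = g(1.407780) = 1.340311
x_3 = g(1.340311) = 1.327673
x_4 = g(1.327673) = 1.325279
x_5 = g(1.325279) = 1.324825
x_6 = g(1.324825) = 1.324738
x_7 = g(1.324738) = 1.324722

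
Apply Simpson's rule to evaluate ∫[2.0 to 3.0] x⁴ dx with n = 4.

f(x) = x⁴
a = 2.0, b = 3.0, n = 4
h = (b - a)/n = 0.250000

Simpson's rule: (h/3)[f(x₀) + 4f(x₁) + 2f(x₂) + ... + f(xₙ)]

x_0 = 2.0000, f(x_0) = 16.000000, coefficient = 1
x_1 = 2.2500, f(x_1) = 25.628906, coefficient = 4
x_2 = 2.5000, f(x_2) = 39.062500, coefficient = 2
x_3 = 2.7500, f(x_3) = 57.191406, coefficient = 4
x_4 = 3.0000, f(x_4) = 81.000000, coefficient = 1

I ≈ (0.250000/3) × 506.406250 = 42.200521
Exact value: 42.200000
Error: 0.000521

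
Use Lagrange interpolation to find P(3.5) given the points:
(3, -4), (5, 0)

Lagrange interpolation formula:
P(x) = Σ yᵢ × Lᵢ(x)
where Lᵢ(x) = Π_{j≠i} (x - xⱼ)/(xᵢ - xⱼ)

L_0(3.5) = (3.5 - 5)/(3 - 5) = 0.750000
L_1(3.5) = (3.5 - 3)/(5 - 3) = 0.250000

P(3.5) = (-4)×L_0(3.5) + 0×L_1(3.5)
P(3.5) = -3.000000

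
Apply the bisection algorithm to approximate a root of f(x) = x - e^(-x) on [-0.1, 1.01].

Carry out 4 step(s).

f(x) = x - e^(-x)
Initial interval: [-0.1, 1.01]

Iteration 1:
  c_1 = (-0.100000 + 1.010000)/2 = 0.455000
  f(c_1) = f(0.455000) = -0.179448
  f(a) × f(c) ≥ 0, new interval: [0.455000, 1.010000]
Iteration 2:
  c_2 = (0.455000 + 1.010000)/2 = 0.732500
  f(c_2) = f(0.732500) = 0.251794
  f(a) × f(c) < 0, new interval: [0.455000, 0.732500]
Iteration 3:
  c_3 = (0.455000 + 0.732500)/2 = 0.593750
  f(c_3) = f(0.593750) = 0.041498
  f(a) × f(c) < 0, new interval: [0.455000, 0.593750]
Iteration 4:
  c_4 = (0.455000 + 0.593750)/2 = 0.524375
  f(c_4) = f(0.524375) = -0.067550
  f(a) × f(c) ≥ 0, new interval: [0.524375, 0.593750]

After 4 iteration(s), the approximation is c_4 = 0.524375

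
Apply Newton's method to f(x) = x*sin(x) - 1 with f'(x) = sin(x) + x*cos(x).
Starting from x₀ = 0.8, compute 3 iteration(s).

f(x) = x*sin(x) - 1
f'(x) = sin(x) + x*cos(x)
x₀ = 0.8

Newton-Raphson formula: x_{n+1} = x_n - f(x_n)/f'(x_n)

Iteration 1:
  f(0.800000) = -0.426115
  f'(0.800000) = 1.274721
  x_1 = 0.800000 - (-0.426115)/1.274721 = 1.134281
Iteration 2:
  f(1.134281) = 0.027920
  f'(1.134281) = 1.385786
  x_2 = 1.134281 - 0.027920/1.385786 = 1.114134
Iteration 3:
  f(1.114134) = -0.000033
  f'(1.114134) = 1.388812
  x_3 = 1.114134 - (-0.000033)/1.388812 = 1.114157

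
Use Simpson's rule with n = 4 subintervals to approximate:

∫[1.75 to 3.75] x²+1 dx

f(x) = x²+1
a = 1.75, b = 3.75, n = 4
h = (b - a)/n = 0.500000

Simpson's rule: (h/3)[f(x₀) + 4f(x₁) + 2f(x₂) + ... + f(xₙ)]

x_0 = 1.7500, f(x_0) = 4.062500, coefficient = 1
x_1 = 2.2500, f(x_1) = 6.062500, coefficient = 4
x_2 = 2.7500, f(x_2) = 8.562500, coefficient = 2
x_3 = 3.2500, f(x_3) = 11.562500, coefficient = 4
x_4 = 3.7500, f(x_4) = 15.062500, coefficient = 1

I ≈ (0.500000/3) × 106.750000 = 17.791667
Exact value: 17.791667
Error: 0.000000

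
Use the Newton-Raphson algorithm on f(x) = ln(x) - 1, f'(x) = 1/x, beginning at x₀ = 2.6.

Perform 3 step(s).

f(x) = ln(x) - 1
f'(x) = 1/x
x₀ = 2.6

Newton-Raphson formula: x_{n+1} = x_n - f(x_n)/f'(x_n)

Iteration 1:
  f(2.600000) = -0.044489
  f'(2.600000) = 0.384615
  x_1 = 2.600000 - (-0.044489)/0.384615 = 2.715670
Iteration 2:
  f(2.715670) = -0.000961
  f'(2.715670) = 0.368233
  x_2 = 2.715670 - (-0.000961)/0.368233 = 2.718281
Iteration 3:
  f(2.718281) = 0.000000
  f'(2.718281) = 0.367880
  x_3 = 2.718281 - 0.000000/0.367880 = 2.718282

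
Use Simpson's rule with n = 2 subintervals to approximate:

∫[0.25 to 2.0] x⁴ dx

f(x) = x⁴
a = 0.25, b = 2.0, n = 2
h = (b - a)/n = 0.875000

Simpson's rule: (h/3)[f(x₀) + 4f(x₁) + 2f(x₂) + ... + f(xₙ)]

x_0 = 0.2500, f(x_0) = 0.003906, coefficient = 1
x_1 = 1.1250, f(x_1) = 1.601807, coefficient = 4
x_2 = 2.0000, f(x_2) = 16.000000, coefficient = 1

I ≈ (0.875000/3) × 22.411133 = 6.536580
Exact value: 6.399805
Error: 0.136776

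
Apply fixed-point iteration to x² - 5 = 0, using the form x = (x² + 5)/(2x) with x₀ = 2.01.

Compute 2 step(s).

Equation: x² - 5 = 0
Fixed-point form: x = (x² + 5)/(2x)
x₀ = 2.01

x_1 = g(2.010000) = 2.248781
x_2 = g(2.248781) = 2.236104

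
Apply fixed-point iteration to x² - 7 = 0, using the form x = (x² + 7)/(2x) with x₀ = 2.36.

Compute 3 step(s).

Equation: x² - 7 = 0
Fixed-point form: x = (x² + 7)/(2x)
x₀ = 2.36

x_1 = g(2.360000) = 2.663051
x_2 = g(2.663051) = 2.645808
x_3 = g(2.645808) = 2.645751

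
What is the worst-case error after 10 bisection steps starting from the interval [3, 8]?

Bisection error bound: |error| ≤ (b-a)/2^n
|error| ≤ (8 - 3)/2^10 = 5/2^10
|error| ≤ 0.0048828125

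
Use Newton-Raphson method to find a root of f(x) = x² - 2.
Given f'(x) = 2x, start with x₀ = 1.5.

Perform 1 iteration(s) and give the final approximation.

f(x) = x² - 2
f'(x) = 2x
x₀ = 1.5

Newton-Raphson formula: x_{n+1} = x_n - f(x_n)/f'(x_n)

Iteration 1:
  f(1.500000) = 0.250000
  f'(1.500000) = 3.000000
  x_1 = 1.500000 - 0.250000/3.000000 = 1.416667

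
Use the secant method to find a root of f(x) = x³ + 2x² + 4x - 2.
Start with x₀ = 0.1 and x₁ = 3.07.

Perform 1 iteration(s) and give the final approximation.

f(x) = x³ + 2x² + 4x - 2
x₀ = 0.1, x₁ = 3.07

Secant formula: x_{n+1} = x_n - f(x_n)(x_n - x_{n-1})/(f(x_n) - f(x_{n-1}))

Iteration 1:
  f(0.100000) = -1.579000
  f(3.070000) = 58.064243
  x_2 = 3.070000 - 58.064243×(3.070000 - 0.100000)/(58.064243 - (-1.579000))
       = 0.178628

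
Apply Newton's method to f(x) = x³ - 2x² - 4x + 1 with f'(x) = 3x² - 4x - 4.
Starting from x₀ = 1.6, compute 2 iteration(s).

f(x) = x³ - 2x² - 4x + 1
f'(x) = 3x² - 4x - 4
x₀ = 1.6

Newton-Raphson formula: x_{n+1} = x_n - f(x_n)/f'(x_n)

Iteration 1:
  f(1.600000) = -6.424000
  f'(1.600000) = -2.720000
  x_1 = 1.600000 - (-6.424000)/(-2.720000) = -0.761765
Iteration 2:
  f(-0.761765) = 2.444447
  f'(-0.761765) = 0.787915
  x_2 = -0.761765 - 2.444447/0.787915 = -3.864188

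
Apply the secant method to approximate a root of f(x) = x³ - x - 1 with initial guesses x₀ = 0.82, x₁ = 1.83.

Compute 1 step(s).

f(x) = x³ - x - 1
x₀ = 0.82, x₁ = 1.83

Secant formula: x_{n+1} = x_n - f(x_n)(x_n - x_{n-1})/(f(x_n) - f(x_{n-1}))

Iteration 1:
  f(0.820000) = -1.268632
  f(1.830000) = 3.298487
  x_2 = 1.830000 - 3.298487×(1.830000 - 0.820000)/(3.298487 - (-1.268632))
       = 1.100553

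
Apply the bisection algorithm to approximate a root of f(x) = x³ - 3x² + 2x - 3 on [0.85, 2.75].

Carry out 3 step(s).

f(x) = x³ - 3x² + 2x - 3
Initial interval: [0.85, 2.75]

Iteration 1:
  c_1 = (0.850000 + 2.750000)/2 = 1.800000
  f(c_1) = f(1.800000) = -3.288000
  f(a) × f(c) ≥ 0, new interval: [1.800000, 2.750000]
Iteration 2:
  c_2 = (1.800000 + 2.750000)/2 = 2.275000
  f(c_2) = f(2.275000) = -2.202328
  f(a) × f(c) ≥ 0, new interval: [2.275000, 2.750000]
Iteration 3:
  c_3 = (2.275000 + 2.750000)/2 = 2.512500
  f(c_3) = f(2.512500) = -1.052420
  f(a) × f(c) ≥ 0, new interval: [2.512500, 2.750000]

After 3 iteration(s), the approximation is c_3 = 2.512500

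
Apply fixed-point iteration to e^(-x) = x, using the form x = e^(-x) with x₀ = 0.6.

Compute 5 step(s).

Equation: e^(-x) = x
Fixed-point form: x = e^(-x)
x₀ = 0.6

x_1 = g(0.600000) = 0.548812
x_2 = g(0.548812) = 0.577636
x_3 = g(0.577636) = 0.561224
x_4 = g(0.561224) = 0.570511
x_5 = g(0.570511) = 0.565237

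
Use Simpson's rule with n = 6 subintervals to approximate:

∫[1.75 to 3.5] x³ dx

f(x) = x³
a = 1.75, b = 3.5, n = 6
h = (b - a)/n = 0.291667

Simpson's rule: (h/3)[f(x₀) + 4f(x₁) + 2f(x₂) + ... + f(xₙ)]

x_0 = 1.7500, f(x_0) = 5.359375, coefficient = 1
x_1 = 2.0417, f(x_1) = 8.510489, coefficient = 4
x_2 = 2.3333, f(x_2) = 12.703704, coefficient = 2
x_3 = 2.6250, f(x_3) = 18.087891, coefficient = 4
x_4 = 2.9167, f(x_4) = 24.811921, coefficient = 2
x_5 = 3.2083, f(x_5) = 33.024667, coefficient = 4
x_6 = 3.5000, f(x_6) = 42.875000, coefficient = 1

I ≈ (0.291667/3) × 361.757812 = 35.170898
Exact value: 35.170898
Error: 0.000000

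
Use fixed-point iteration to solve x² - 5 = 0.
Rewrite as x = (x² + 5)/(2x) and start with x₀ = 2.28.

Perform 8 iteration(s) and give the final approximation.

Equation: x² - 5 = 0
Fixed-point form: x = (x² + 5)/(2x)
x₀ = 2.28

x_1 = g(2.280000) = 2.236491
x_2 = g(2.236491) = 2.236068
x_3 = g(2.236068) = 2.236068
x_4 = g(2.236068) = 2.236068
x_5 = g(2.236068) = 2.236068
x_6 = g(2.236068) = 2.236068
x_7 = g(2.236068) = 2.236068
x_8 = g(2.236068) = 2.236068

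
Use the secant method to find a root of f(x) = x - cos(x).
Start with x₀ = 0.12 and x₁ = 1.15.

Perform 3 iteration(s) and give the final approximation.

f(x) = x - cos(x)
x₀ = 0.12, x₁ = 1.15

Secant formula: x_{n+1} = x_n - f(x_n)(x_n - x_{n-1})/(f(x_n) - f(x_{n-1}))

Iteration 1:
  f(0.120000) = -0.872809
  f(1.150000) = 0.741513
  x_2 = 1.150000 - 0.741513×(1.150000 - 0.120000)/(0.741513 - (-0.872809))
       = 0.676886
Iteration 2:
  f(1.150000) = 0.741513
  f(0.676886) = -0.102641
  x_3 = 0.676886 - (-0.102641)×(0.676886 - 1.150000)/(-0.102641 - 0.741513)
       = 0.734412
Iteration 3:
  f(0.676886) = -0.102641
  f(0.734412) = -0.007813
  x_4 = 0.734412 - (-0.007813)×(0.734412 - 0.676886)/(-0.007813 - (-0.102641))
       = 0.739152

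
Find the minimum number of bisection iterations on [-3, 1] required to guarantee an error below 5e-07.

We need (b-a)/2^n ≤ 5e-07
(1 - (-3))/2^n ≤ 5e-07
4/2^n ≤ 5e-07
2^n ≥ 8000000
n ≥ log₂(8000000) = 22.93
n ≥ 23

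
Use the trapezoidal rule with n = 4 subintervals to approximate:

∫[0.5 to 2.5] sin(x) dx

f(x) = sin(x)
a = 0.5, b = 2.5, n = 4
h = (b - a)/n = 0.500000

Trapezoidal rule: (h/2)[f(x₀) + 2f(x₁) + 2f(x₂) + ... + f(xₙ)]

x_0 = 0.5000, f(x_0) = 0.479426, coefficient = 1
x_1 = 1.0000, f(x_1) = 0.841471, coefficient = 2
x_2 = 1.5000, f(x_2) = 0.997495, coefficient = 2
x_3 = 2.0000, f(x_3) = 0.909297, coefficient = 2
x_4 = 2.5000, f(x_4) = 0.598472, coefficient = 1

I ≈ (0.500000/2) × 6.574424 = 1.643606
Exact value: 1.678726
Error: 0.035120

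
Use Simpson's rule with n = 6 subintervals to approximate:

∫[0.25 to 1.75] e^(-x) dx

f(x) = e^(-x)
a = 0.25, b = 1.75, n = 6
h = (b - a)/n = 0.250000

Simpson's rule: (h/3)[f(x₀) + 4f(x₁) + 2f(x₂) + ... + f(xₙ)]

x_0 = 0.2500, f(x_0) = 0.778801, coefficient = 1
x_1 = 0.5000, f(x_1) = 0.606531, coefficient = 4
x_2 = 0.7500, f(x_2) = 0.472367, coefficient = 2
x_3 = 1.0000, f(x_3) = 0.367879, coefficient = 4
x_4 = 1.2500, f(x_4) = 0.286505, coefficient = 2
x_5 = 1.5000, f(x_5) = 0.223130, coefficient = 4
x_6 = 1.7500, f(x_6) = 0.173774, coefficient = 1

I ≈ (0.250000/3) × 7.260478 = 0.605040
Exact value: 0.605027
Error: 0.000013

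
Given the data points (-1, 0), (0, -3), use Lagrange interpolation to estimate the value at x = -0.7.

Lagrange interpolation formula:
P(x) = Σ yᵢ × Lᵢ(x)
where Lᵢ(x) = Π_{j≠i} (x - xⱼ)/(xᵢ - xⱼ)

L_0(-0.7) = (-0.7 - 0)/(-1 - 0) = 0.700000
L_1(-0.7) = (-0.7 - (-1))/(0 - (-1)) = 0.300000

P(-0.7) = 0×L_0(-0.7) + (-3)×L_1(-0.7)
P(-0.7) = -0.900000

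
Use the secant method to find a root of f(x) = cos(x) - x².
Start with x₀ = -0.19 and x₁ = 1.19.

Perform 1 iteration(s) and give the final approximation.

f(x) = cos(x) - x²
x₀ = -0.19, x₁ = 1.19

Secant formula: x_{n+1} = x_n - f(x_n)(x_n - x_{n-1})/(f(x_n) - f(x_{n-1}))

Iteration 1:
  f(-0.190000) = 0.945904
  f(1.190000) = -1.044440
  x_2 = 1.190000 - (-1.044440)×(1.190000 - (-0.190000))/(-1.044440 - 0.945904)
       = 0.465840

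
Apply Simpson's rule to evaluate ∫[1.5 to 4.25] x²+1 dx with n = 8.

f(x) = x²+1
a = 1.5, b = 4.25, n = 8
h = (b - a)/n = 0.343750

Simpson's rule: (h/3)[f(x₀) + 4f(x₁) + 2f(x₂) + ... + f(xₙ)]

x_0 = 1.5000, f(x_0) = 3.250000, coefficient = 1
x_1 = 1.8438, f(x_1) = 4.399414, coefficient = 4
x_2 = 2.1875, f(x_2) = 5.785156, coefficient = 2
x_3 = 2.5312, f(x_3) = 7.407227, coefficient = 4
x_4 = 2.8750, f(x_4) = 9.265625, coefficient = 2
x_5 = 3.2188, f(x_5) = 11.360352, coefficient = 4
x_6 = 3.5625, f(x_6) = 13.691406, coefficient = 2
x_7 = 3.9062, f(x_7) = 16.258789, coefficient = 4
x_8 = 4.2500, f(x_8) = 19.062500, coefficient = 1

I ≈ (0.343750/3) × 237.500000 = 27.213542
Exact value: 27.213542
Error: 0.000000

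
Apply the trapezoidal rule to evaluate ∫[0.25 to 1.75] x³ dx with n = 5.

f(x) = x³
a = 0.25, b = 1.75, n = 5
h = (b - a)/n = 0.300000

Trapezoidal rule: (h/2)[f(x₀) + 2f(x₁) + 2f(x₂) + ... + f(xₙ)]

x_0 = 0.2500, f(x_0) = 0.015625, coefficient = 1
x_1 = 0.5500, f(x_1) = 0.166375, coefficient = 2
x_2 = 0.8500, f(x_2) = 0.614125, coefficient = 2
x_3 = 1.1500, f(x_3) = 1.520875, coefficient = 2
x_4 = 1.4500, f(x_4) = 3.048625, coefficient = 2
x_5 = 1.7500, f(x_5) = 5.359375, coefficient = 1

I ≈ (0.300000/2) × 16.075000 = 2.411250
Exact value: 2.343750
Error: 0.067500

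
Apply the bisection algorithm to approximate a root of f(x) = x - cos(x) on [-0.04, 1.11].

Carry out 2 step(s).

f(x) = x - cos(x)
Initial interval: [-0.04, 1.11]

Iteration 1:
  c_1 = (-0.040000 + 1.110000)/2 = 0.535000
  f(c_1) = f(0.535000) = -0.325269
  f(a) × f(c) ≥ 0, new interval: [0.535000, 1.110000]
Iteration 2:
  c_2 = (0.535000 + 1.110000)/2 = 0.822500
  f(c_2) = f(0.822500) = 0.142109
  f(a) × f(c) < 0, new interval: [0.535000, 0.822500]

After 2 iteration(s), the approximation is c_2 = 0.822500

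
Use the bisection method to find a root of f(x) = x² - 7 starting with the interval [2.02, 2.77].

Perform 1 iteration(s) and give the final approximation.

f(x) = x² - 7
Initial interval: [2.02, 2.77]

Iteration 1:
  c_1 = (2.020000 + 2.770000)/2 = 2.395000
  f(c_1) = f(2.395000) = -1.263975
  f(a) × f(c) ≥ 0, new interval: [2.395000, 2.770000]

After 1 iteration(s), the approximation is c_1 = 2.395000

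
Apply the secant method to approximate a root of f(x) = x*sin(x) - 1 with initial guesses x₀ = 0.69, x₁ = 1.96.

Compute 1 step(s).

f(x) = x*sin(x) - 1
x₀ = 0.69, x₁ = 1.96

Secant formula: x_{n+1} = x_n - f(x_n)(x_n - x_{n-1})/(f(x_n) - f(x_{n-1}))

Iteration 1:
  f(0.690000) = -0.560789
  f(1.960000) = 0.813415
  x_2 = 1.960000 - 0.813415×(1.960000 - 0.690000)/(0.813415 - (-0.560789))
       = 1.208265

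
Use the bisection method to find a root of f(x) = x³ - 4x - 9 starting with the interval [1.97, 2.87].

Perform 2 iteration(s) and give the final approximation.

f(x) = x³ - 4x - 9
Initial interval: [1.97, 2.87]

Iteration 1:
  c_1 = (1.970000 + 2.870000)/2 = 2.420000
  f(c_1) = f(2.420000) = -4.507512
  f(a) × f(c) ≥ 0, new interval: [2.420000, 2.870000]
Iteration 2:
  c_2 = (2.420000 + 2.870000)/2 = 2.645000
  f(c_2) = f(2.645000) = -1.075514
  f(a) × f(c) ≥ 0, new interval: [2.645000, 2.870000]

After 2 iteration(s), the approximation is c_2 = 2.645000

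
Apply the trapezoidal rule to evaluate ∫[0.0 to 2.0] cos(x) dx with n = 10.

f(x) = cos(x)
a = 0.0, b = 2.0, n = 10
h = (b - a)/n = 0.200000

Trapezoidal rule: (h/2)[f(x₀) + 2f(x₁) + 2f(x₂) + ... + f(xₙ)]

x_0 = 0.0000, f(x_0) = 1.000000, coefficient = 1
x_1 = 0.2000, f(x_1) = 0.980067, coefficient = 2
x_2 = 0.4000, f(x_2) = 0.921061, coefficient = 2
x_3 = 0.6000, f(x_3) = 0.825336, coefficient = 2
x_4 = 0.8000, f(x_4) = 0.696707, coefficient = 2
x_5 = 1.0000, f(x_5) = 0.540302, coefficient = 2
x_6 = 1.2000, f(x_6) = 0.362358, coefficient = 2
x_7 = 1.4000, f(x_7) = 0.169967, coefficient = 2
x_8 = 1.6000, f(x_8) = -0.029200, coefficient = 2
x_9 = 1.8000, f(x_9) = -0.227202, coefficient = 2
x_10 = 2.0000, f(x_10) = -0.416147, coefficient = 1

I ≈ (0.200000/2) × 9.062644 = 0.906264
Exact value: 0.909297
Error: 0.003033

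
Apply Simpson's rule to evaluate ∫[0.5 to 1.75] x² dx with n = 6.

f(x) = x²
a = 0.5, b = 1.75, n = 6
h = (b - a)/n = 0.208333

Simpson's rule: (h/3)[f(x₀) + 4f(x₁) + 2f(x₂) + ... + f(xₙ)]

x_0 = 0.5000, f(x_0) = 0.250000, coefficient = 1
x_1 = 0.7083, f(x_1) = 0.501736, coefficient = 4
x_2 = 0.9167, f(x_2) = 0.840278, coefficient = 2
x_3 = 1.1250, f(x_3) = 1.265625, coefficient = 4
x_4 = 1.3333, f(x_4) = 1.777778, coefficient = 2
x_5 = 1.5417, f(x_5) = 2.376736, coefficient = 4
x_6 = 1.7500, f(x_6) = 3.062500, coefficient = 1

I ≈ (0.208333/3) × 25.125000 = 1.744792
Exact value: 1.744792
Error: 0.000000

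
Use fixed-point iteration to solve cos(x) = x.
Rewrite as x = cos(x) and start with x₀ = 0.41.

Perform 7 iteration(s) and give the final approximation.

Equation: cos(x) = x
Fixed-point form: x = cos(x)
x₀ = 0.41

x_1 = g(0.410000) = 0.917121
x_2 = g(0.917121) = 0.608108
x_3 = g(0.608108) = 0.820730
x_4 = g(0.820730) = 0.681687
x_5 = g(0.681687) = 0.776511
x_6 = g(0.776511) = 0.713363
x_7 = g(0.713363) = 0.756165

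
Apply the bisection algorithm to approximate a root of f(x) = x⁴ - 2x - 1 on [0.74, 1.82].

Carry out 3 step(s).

f(x) = x⁴ - 2x - 1
Initial interval: [0.74, 1.82]

Iteration 1:
  c_1 = (0.740000 + 1.820000)/2 = 1.280000
  f(c_1) = f(1.280000) = -0.875645
  f(a) × f(c) ≥ 0, new interval: [1.280000, 1.820000]
Iteration 2:
  c_2 = (1.280000 + 1.820000)/2 = 1.550000
  f(c_2) = f(1.550000) = 1.672006
  f(a) × f(c) < 0, new interval: [1.280000, 1.550000]
Iteration 3:
  c_3 = (1.280000 + 1.550000)/2 = 1.415000
  f(c_3) = f(1.415000) = 0.178905
  f(a) × f(c) < 0, new interval: [1.280000, 1.415000]

After 3 iteration(s), the approximation is c_3 = 1.415000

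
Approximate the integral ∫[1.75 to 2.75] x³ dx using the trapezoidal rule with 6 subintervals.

f(x) = x³
a = 1.75, b = 2.75, n = 6
h = (b - a)/n = 0.166667

Trapezoidal rule: (h/2)[f(x₀) + 2f(x₁) + 2f(x₂) + ... + f(xₙ)]

x_0 = 1.7500, f(x_0) = 5.359375, coefficient = 1
x_1 = 1.9167, f(x_1) = 7.041088, coefficient = 2
x_2 = 2.0833, f(x_2) = 9.042245, coefficient = 2
x_3 = 2.2500, f(x_3) = 11.390625, coefficient = 2
x_4 = 2.4167, f(x_4) = 14.114005, coefficient = 2
x_5 = 2.5833, f(x_5) = 17.240162, coefficient = 2
x_6 = 2.7500, f(x_6) = 20.796875, coefficient = 1

I ≈ (0.166667/2) × 143.812500 = 11.984375
Exact value: 11.953125
Error: 0.031250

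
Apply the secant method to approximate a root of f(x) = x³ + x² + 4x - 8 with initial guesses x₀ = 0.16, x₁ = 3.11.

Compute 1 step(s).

f(x) = x³ + x² + 4x - 8
x₀ = 0.16, x₁ = 3.11

Secant formula: x_{n+1} = x_n - f(x_n)(x_n - x_{n-1})/(f(x_n) - f(x_{n-1}))

Iteration 1:
  f(0.160000) = -7.330304
  f(3.110000) = 44.192331
  x_2 = 3.110000 - 44.192331×(3.110000 - 0.160000)/(44.192331 - (-7.330304))
       = 0.579707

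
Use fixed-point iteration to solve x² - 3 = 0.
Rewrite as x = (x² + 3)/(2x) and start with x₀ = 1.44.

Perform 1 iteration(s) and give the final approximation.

Equation: x² - 3 = 0
Fixed-point form: x = (x² + 3)/(2x)
x₀ = 1.44

x_1 = g(1.440000) = 1.761667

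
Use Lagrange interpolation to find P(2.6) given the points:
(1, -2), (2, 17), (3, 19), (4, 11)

Lagrange interpolation formula:
P(x) = Σ yᵢ × Lᵢ(x)
where Lᵢ(x) = Π_{j≠i} (x - xⱼ)/(xᵢ - xⱼ)

L_0(2.6) = (2.6 - 2)/(1 - 2) × (2.6 - 3)/(1 - 3) × (2.6 - 4)/(1 - 4) = -0.056000
L_1(2.6) = (2.6 - 1)/(2 - 1) × (2.6 - 3)/(2 - 3) × (2.6 - 4)/(2 - 4) = 0.448000
L_2(2.6) = (2.6 - 1)/(3 - 1) × (2.6 - 2)/(3 - 2) × (2.6 - 4)/(3 - 4) = 0.672000
L_3(2.6) = (2.6 - 1)/(4 - 1) × (2.6 - 2)/(4 - 2) × (2.6 - 3)/(4 - 3) = -0.064000

P(2.6) = (-2)×L_0(2.6) + 17×L_1(2.6) + 19×L_2(2.6) + 11×L_3(2.6)
P(2.6) = 19.792000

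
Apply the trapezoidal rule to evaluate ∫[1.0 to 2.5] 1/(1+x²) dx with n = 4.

f(x) = 1/(1+x²)
a = 1.0, b = 2.5, n = 4
h = (b - a)/n = 0.375000

Trapezoidal rule: (h/2)[f(x₀) + 2f(x₁) + 2f(x₂) + ... + f(xₙ)]

x_0 = 1.0000, f(x_0) = 0.500000, coefficient = 1
x_1 = 1.3750, f(x_1) = 0.345946, coefficient = 2
x_2 = 1.7500, f(x_2) = 0.246154, coefficient = 2
x_3 = 2.1250, f(x_3) = 0.181303, coefficient = 2
x_4 = 2.5000, f(x_4) = 0.137931, coefficient = 1

I ≈ (0.375000/2) × 2.184737 = 0.409638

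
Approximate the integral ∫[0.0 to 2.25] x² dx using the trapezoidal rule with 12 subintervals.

f(x) = x²
a = 0.0, b = 2.25, n = 12
h = (b - a)/n = 0.187500

Trapezoidal rule: (h/2)[f(x₀) + 2f(x₁) + 2f(x₂) + ... + f(xₙ)]

x_0 = 0.0000, f(x_0) = 0.000000, coefficient = 1
x_1 = 0.1875, f(x_1) = 0.035156, coefficient = 2
x_2 = 0.3750, f(x_2) = 0.140625, coefficient = 2
x_3 = 0.5625, f(x_3) = 0.316406, coefficient = 2
x_4 = 0.7500, f(x_4) = 0.562500, coefficient = 2
x_5 = 0.9375, f(x_5) = 0.878906, coefficient = 2
x_6 = 1.1250, f(x_6) = 1.265625, coefficient = 2
x_7 = 1.3125, f(x_7) = 1.722656, coefficient = 2
x_8 = 1.5000, f(x_8) = 2.250000, coefficient = 2
x_9 = 1.6875, f(x_9) = 2.847656, coefficient = 2
x_10 = 1.8750, f(x_10) = 3.515625, coefficient = 2
x_11 = 2.0625, f(x_11) = 4.253906, coefficient = 2
x_12 = 2.2500, f(x_12) = 5.062500, coefficient = 1

I ≈ (0.187500/2) × 40.640625 = 3.810059
Exact value: 3.796875
Error: 0.013184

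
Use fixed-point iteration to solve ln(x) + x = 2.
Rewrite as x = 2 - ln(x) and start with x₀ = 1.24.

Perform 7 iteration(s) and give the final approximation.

Equation: ln(x) + x = 2
Fixed-point form: x = 2 - ln(x)
x₀ = 1.24

x_1 = g(1.240000) = 1.784889
x_2 = g(1.784889) = 1.420644
x_3 = g(1.420644) = 1.648890
x_4 = g(1.648890) = 1.499898
x_5 = g(1.499898) = 1.594603
x_6 = g(1.594603) = 1.533375
x_7 = g(1.533375) = 1.572529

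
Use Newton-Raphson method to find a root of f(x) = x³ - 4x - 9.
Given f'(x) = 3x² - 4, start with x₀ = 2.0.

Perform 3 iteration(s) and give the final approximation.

f(x) = x³ - 4x - 9
f'(x) = 3x² - 4
x₀ = 2.0

Newton-Raphson formula: x_{n+1} = x_n - f(x_n)/f'(x_n)

Iteration 1:
  f(2.000000) = -9.000000
  f'(2.000000) = 8.000000
  x_1 = 2.000000 - (-9.000000)/8.000000 = 3.125000
Iteration 2:
  f(3.125000) = 9.017578
  f'(3.125000) = 25.296875
  x_2 = 3.125000 - 9.017578/25.296875 = 2.768530
Iteration 3:
  f(2.768530) = 1.145993
  f'(2.768530) = 18.994274
  x_3 = 2.768530 - 1.145993/18.994274 = 2.708196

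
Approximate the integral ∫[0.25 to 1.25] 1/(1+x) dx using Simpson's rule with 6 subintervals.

f(x) = 1/(1+x)
a = 0.25, b = 1.25, n = 6
h = (b - a)/n = 0.166667

Simpson's rule: (h/3)[f(x₀) + 4f(x₁) + 2f(x₂) + ... + f(xₙ)]

x_0 = 0.2500, f(x_0) = 0.800000, coefficient = 1
x_1 = 0.4167, f(x_1) = 0.705882, coefficient = 4
x_2 = 0.5833, f(x_2) = 0.631579, coefficient = 2
x_3 = 0.7500, f(x_3) = 0.571429, coefficient = 4
x_4 = 0.9167, f(x_4) = 0.521739, coefficient = 2
x_5 = 1.0833, f(x_5) = 0.480000, coefficient = 4
x_6 = 1.2500, f(x_6) = 0.444444, coefficient = 1

I ≈ (0.166667/3) × 10.580324 = 0.587796
Exact value: 0.587787
Error: 0.000009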